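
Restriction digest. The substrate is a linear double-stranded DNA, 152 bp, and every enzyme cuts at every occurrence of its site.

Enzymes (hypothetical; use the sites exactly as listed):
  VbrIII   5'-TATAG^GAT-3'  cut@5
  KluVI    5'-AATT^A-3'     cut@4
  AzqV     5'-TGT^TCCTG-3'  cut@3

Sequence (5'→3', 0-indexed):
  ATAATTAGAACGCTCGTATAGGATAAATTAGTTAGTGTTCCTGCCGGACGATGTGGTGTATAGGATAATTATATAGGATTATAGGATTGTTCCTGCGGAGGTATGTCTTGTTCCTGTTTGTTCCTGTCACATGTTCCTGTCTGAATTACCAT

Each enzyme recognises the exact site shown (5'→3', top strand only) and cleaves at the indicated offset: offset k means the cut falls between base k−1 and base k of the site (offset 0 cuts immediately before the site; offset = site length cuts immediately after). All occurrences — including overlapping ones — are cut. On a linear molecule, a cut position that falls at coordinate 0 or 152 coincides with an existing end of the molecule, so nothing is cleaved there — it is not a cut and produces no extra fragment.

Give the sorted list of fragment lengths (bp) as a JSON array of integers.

[5,6,6,6,7,8,8,9,10,13,13,15,21,25]

Per-enzyme occurrences:
  VbrIII (TATAGGAT, off=5): starts [16, 58, 71, 79] → cuts [21, 63, 76, 84]
  KluVI (AATTA, off=4): starts [2, 25, 66, 143] → cuts [6, 29, 70, 147]
  AzqV (TGTTCCTG, off=3): starts [35, 87, 108, 118, 131] → cuts [38, 90, 111, 121, 134]

All cut coordinates (distinct, sorted): [6, 21, 29, 38, 63, 70, 76, 84, 90, 111, 121, 134, 147]

Fragment lengths:
  [0,6): 6 bp
  [6,21): 15 bp
  [21,29): 8 bp
  [29,38): 9 bp
  [38,63): 25 bp
  [63,70): 7 bp
  [70,76): 6 bp
  [76,84): 8 bp
  [84,90): 6 bp
  [90,111): 21 bp
  [111,121): 10 bp
  [121,134): 13 bp
  [134,147): 13 bp
  [147,152): 5 bp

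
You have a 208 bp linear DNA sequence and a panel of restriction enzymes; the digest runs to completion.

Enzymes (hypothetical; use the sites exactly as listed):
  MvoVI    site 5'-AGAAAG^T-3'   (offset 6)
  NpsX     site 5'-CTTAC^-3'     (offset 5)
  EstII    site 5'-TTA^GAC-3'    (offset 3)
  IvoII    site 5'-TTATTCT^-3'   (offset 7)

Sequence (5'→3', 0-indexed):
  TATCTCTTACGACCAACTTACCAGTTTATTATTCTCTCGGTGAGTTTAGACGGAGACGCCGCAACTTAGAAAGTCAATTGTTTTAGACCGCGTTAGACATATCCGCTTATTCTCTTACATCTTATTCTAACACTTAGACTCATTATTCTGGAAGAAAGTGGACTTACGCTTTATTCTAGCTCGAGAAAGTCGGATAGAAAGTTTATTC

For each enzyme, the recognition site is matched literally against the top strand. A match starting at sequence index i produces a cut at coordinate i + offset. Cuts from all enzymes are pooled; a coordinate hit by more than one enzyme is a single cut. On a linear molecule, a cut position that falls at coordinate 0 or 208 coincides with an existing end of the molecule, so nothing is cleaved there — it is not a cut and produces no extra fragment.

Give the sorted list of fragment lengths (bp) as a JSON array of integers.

[5,7,8,9,9,10,10,10,10,11,12,12,12,13,13,14,18,25]

Site scan:
  MvoVI AGAAAGT/6: at [67, 152, 183, 195] ⇒ [73, 158, 189, 201]
  NpsX CTTAC/5: at [5, 16, 113, 162] ⇒ [10, 21, 118, 167]
  EstII TTAGAC/3: at [45, 82, 92, 133] ⇒ [48, 85, 95, 136]
  IvoII TTATTCT/7: at [28, 106, 121, 142, 170] ⇒ [35, 113, 128, 149, 177]

All cut coordinates (distinct, sorted): [10, 21, 35, 48, 73, 85, 95, 113, 118, 128, 136, 149, 158, 167, 177, 189, 201]

Fragment lengths:
  [0,10): 10 bp
  [10,21): 11 bp
  [21,35): 14 bp
  [35,48): 13 bp
  [48,73): 25 bp
  [73,85): 12 bp
  [85,95): 10 bp
  [95,113): 18 bp
  [113,118): 5 bp
  [118,128): 10 bp
  [128,136): 8 bp
  [136,149): 13 bp
  [149,158): 9 bp
  [158,167): 9 bp
  [167,177): 10 bp
  [177,189): 12 bp
  [189,201): 12 bp
  [201,208): 7 bp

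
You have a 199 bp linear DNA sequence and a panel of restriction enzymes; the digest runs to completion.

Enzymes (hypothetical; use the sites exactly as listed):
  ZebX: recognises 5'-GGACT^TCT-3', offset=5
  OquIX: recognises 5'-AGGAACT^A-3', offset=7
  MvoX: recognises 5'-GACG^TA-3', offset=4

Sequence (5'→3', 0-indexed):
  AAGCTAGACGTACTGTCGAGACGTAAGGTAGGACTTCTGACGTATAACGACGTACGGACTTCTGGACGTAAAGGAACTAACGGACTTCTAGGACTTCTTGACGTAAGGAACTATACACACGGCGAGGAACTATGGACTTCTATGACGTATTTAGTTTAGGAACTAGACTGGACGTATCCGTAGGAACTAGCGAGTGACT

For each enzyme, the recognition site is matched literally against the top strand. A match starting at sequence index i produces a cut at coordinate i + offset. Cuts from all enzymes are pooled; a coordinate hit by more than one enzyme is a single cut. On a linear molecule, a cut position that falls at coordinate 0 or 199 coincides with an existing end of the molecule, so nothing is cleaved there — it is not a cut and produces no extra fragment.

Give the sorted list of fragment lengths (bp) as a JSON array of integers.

Per-enzyme occurrences:
  ZebX GGACTTCT/5: at [30, 55, 81, 90, 133] ⇒ [35, 60, 86, 95, 138]
  OquIX AGGAACTA/7: at [71, 105, 124, 157, 181] ⇒ [78, 112, 131, 164, 188]
  MvoX GACGTA/4: at [6, 19, 38, 48, 64, 99, 143, 170] ⇒ [10, 23, 42, 52, 68, 103, 147, 174]

Pooled cuts: [10, 23, 35, 42, 52, 60, 68, 78, 86, 95, 103, 112, 131, 138, 147, 164, 174, 188]

Fragment lengths:
  [0,10): 10 bp
  [10,23): 13 bp
  [23,35): 12 bp
  [35,42): 7 bp
  [42,52): 10 bp
  [52,60): 8 bp
  [60,68): 8 bp
  [68,78): 10 bp
  [78,86): 8 bp
  [86,95): 9 bp
  [95,103): 8 bp
  [103,112): 9 bp
  [112,131): 19 bp
  [131,138): 7 bp
  [138,147): 9 bp
  [147,164): 17 bp
  [164,174): 10 bp
  [174,188): 14 bp
  [188,199): 11 bp

[7,7,8,8,8,8,9,9,9,10,10,10,10,11,12,13,14,17,19]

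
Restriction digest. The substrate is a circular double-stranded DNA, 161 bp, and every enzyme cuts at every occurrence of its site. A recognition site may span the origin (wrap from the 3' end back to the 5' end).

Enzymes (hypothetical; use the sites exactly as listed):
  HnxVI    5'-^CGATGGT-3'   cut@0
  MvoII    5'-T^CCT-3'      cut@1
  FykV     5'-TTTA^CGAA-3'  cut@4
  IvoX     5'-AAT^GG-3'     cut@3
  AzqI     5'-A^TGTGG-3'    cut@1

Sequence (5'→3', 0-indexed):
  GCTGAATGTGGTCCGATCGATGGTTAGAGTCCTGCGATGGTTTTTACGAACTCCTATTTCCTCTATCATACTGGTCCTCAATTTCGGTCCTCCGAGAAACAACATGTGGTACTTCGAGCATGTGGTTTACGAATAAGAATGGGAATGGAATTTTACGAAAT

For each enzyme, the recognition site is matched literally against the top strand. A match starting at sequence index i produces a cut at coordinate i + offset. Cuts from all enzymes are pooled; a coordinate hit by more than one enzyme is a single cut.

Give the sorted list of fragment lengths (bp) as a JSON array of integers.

Per-enzyme occurrences:
  HnxVI CGATGGT/0: at [17, 34] ⇒ [17, 34]
  MvoII TCCT/1: at [29, 51, 58, 74, 87] ⇒ [30, 52, 59, 75, 88]
  FykV TTTACGAA/4: at [42, 125, 151] ⇒ [46, 129, 155]
  IvoX AATGG/3: at [137, 143] ⇒ [140, 146]
  AzqI ATGTGG/1: at [5, 103, 119] ⇒ [6, 104, 120]

All cut coordinates (distinct, sorted): [6, 17, 30, 34, 46, 52, 59, 75, 88, 104, 120, 129, 140, 146, 155]

Fragment lengths:
  6→17: 11 bp
  17→30: 13 bp
  30→34: 4 bp
  34→46: 12 bp
  46→52: 6 bp
  52→59: 7 bp
  59→75: 16 bp
  75→88: 13 bp
  88→104: 16 bp
  104→120: 16 bp
  120→129: 9 bp
  129→140: 11 bp
  140→146: 6 bp
  146→155: 9 bp
  155→6 (wrap): 161-155+6 = 12 bp

[4,6,6,7,9,9,11,11,12,12,13,13,16,16,16]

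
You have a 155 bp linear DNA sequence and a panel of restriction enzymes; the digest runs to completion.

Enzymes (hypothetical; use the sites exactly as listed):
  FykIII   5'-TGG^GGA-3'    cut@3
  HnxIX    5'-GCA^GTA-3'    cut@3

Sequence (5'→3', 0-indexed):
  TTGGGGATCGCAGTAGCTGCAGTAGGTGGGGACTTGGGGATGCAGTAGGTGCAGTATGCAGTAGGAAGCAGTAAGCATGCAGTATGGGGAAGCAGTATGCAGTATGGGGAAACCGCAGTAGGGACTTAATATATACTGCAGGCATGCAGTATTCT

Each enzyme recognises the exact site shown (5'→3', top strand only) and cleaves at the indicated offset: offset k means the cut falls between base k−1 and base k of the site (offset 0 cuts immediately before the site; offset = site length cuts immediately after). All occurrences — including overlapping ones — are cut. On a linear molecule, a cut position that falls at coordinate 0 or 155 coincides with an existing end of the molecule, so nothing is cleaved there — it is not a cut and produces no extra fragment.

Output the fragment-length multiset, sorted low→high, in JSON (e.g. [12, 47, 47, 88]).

[4,6,6,7,7,7,7,7,8,8,8,9,9,10,10,11,31]

Site scan:
  FykIII TGGGGA/3: at [1, 26, 34, 84, 104] ⇒ [4, 29, 37, 87, 107]
  HnxIX GCAGTA/3: at [9, 18, 41, 50, 57, 67, 78, 91, 98, 114, 145] ⇒ [12, 21, 44, 53, 60, 70, 81, 94, 101, 117, 148]

Pooled cuts: [4, 12, 21, 29, 37, 44, 53, 60, 70, 81, 87, 94, 101, 107, 117, 148]

Fragment lengths:
  [0,4): 4 bp
  [4,12): 8 bp
  [12,21): 9 bp
  [21,29): 8 bp
  [29,37): 8 bp
  [37,44): 7 bp
  [44,53): 9 bp
  [53,60): 7 bp
  [60,70): 10 bp
  [70,81): 11 bp
  [81,87): 6 bp
  [87,94): 7 bp
  [94,101): 7 bp
  [101,107): 6 bp
  [107,117): 10 bp
  [117,148): 31 bp
  [148,155): 7 bp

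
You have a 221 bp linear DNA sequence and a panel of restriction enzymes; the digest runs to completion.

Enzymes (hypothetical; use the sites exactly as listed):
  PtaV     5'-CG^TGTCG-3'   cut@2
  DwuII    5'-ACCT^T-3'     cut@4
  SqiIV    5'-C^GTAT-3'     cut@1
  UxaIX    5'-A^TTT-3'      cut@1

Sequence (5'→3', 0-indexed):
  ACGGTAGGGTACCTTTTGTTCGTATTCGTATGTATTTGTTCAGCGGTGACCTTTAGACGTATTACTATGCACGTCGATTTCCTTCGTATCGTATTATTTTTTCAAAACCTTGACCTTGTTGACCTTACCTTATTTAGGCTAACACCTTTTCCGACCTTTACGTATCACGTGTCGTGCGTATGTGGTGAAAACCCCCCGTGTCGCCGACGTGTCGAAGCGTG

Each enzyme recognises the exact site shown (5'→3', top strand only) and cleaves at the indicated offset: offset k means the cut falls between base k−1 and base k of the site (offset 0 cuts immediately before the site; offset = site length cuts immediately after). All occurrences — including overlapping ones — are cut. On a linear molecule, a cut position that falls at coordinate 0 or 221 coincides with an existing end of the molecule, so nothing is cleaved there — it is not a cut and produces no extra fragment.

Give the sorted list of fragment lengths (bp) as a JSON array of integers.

Site scan:
  PtaV (CGTGTCG, off=2): starts [167, 196, 207] → cuts [169, 198, 209]
  DwuII (ACCTT, off=4): starts [10, 48, 106, 112, 121, 126, 143, 153] → cuts [14, 52, 110, 116, 125, 130, 147, 157]
  SqiIV (CGTAT, off=1): starts [20, 26, 57, 84, 89, 160, 176] → cuts [21, 27, 58, 85, 90, 161, 177]
  UxaIX (ATTT, off=1): starts [33, 76, 95, 131] → cuts [34, 77, 96, 132]

Pooled cuts: [14, 21, 27, 34, 52, 58, 77, 85, 90, 96, 110, 116, 125, 130, 132, 147, 157, 161, 169, 177, 198, 209]

Fragment lengths:
  [0,14): 14 bp
  [14,21): 7 bp
  [21,27): 6 bp
  [27,34): 7 bp
  [34,52): 18 bp
  [52,58): 6 bp
  [58,77): 19 bp
  [77,85): 8 bp
  [85,90): 5 bp
  [90,96): 6 bp
  [96,110): 14 bp
  [110,116): 6 bp
  [116,125): 9 bp
  [125,130): 5 bp
  [130,132): 2 bp
  [132,147): 15 bp
  [147,157): 10 bp
  [157,161): 4 bp
  [161,169): 8 bp
  [169,177): 8 bp
  [177,198): 21 bp
  [198,209): 11 bp
  [209,221): 12 bp

[2,4,5,5,6,6,6,6,7,7,8,8,8,9,10,11,12,14,14,15,18,19,21]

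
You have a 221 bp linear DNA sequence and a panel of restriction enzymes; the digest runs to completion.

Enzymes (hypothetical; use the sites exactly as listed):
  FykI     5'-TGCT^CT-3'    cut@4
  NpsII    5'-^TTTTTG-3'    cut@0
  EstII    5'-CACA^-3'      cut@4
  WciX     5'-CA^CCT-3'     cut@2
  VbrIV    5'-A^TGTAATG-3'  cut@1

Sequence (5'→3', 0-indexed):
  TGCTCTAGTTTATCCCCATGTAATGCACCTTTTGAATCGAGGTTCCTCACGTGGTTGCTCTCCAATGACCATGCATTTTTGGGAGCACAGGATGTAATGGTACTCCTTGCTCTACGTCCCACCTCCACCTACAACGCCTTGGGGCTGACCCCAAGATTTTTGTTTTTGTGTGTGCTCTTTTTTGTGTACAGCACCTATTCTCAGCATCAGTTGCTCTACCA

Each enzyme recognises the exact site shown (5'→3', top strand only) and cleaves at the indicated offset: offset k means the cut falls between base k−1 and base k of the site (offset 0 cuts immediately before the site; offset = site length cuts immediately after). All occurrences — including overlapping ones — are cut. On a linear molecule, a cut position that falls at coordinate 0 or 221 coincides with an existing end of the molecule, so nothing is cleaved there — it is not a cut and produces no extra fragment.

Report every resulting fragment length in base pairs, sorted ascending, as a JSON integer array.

Per-enzyme occurrences:
  FykI (TGCTCT, off=4): starts [0, 55, 107, 172, 211] → cuts [4, 59, 111, 176, 215]
  NpsII (TTTTTG, off=0): starts [75, 156, 162, 178] → cuts [75, 156, 162, 178]
  EstII (CACA, off=4): starts [85] → cuts [89]
  WciX (CACCT, off=2): starts [25, 119, 125, 191] → cuts [27, 121, 127, 193]
  VbrIV (ATGTAATG, off=1): starts [17, 91] → cuts [18, 92]

Pooled cuts: [4, 18, 27, 59, 75, 89, 92, 111, 121, 127, 156, 162, 176, 178, 193, 215]

Fragments:
  [0,4): 4 bp
  [4,18): 14 bp
  [18,27): 9 bp
  [27,59): 32 bp
  [59,75): 16 bp
  [75,89): 14 bp
  [89,92): 3 bp
  [92,111): 19 bp
  [111,121): 10 bp
  [121,127): 6 bp
  [127,156): 29 bp
  [156,162): 6 bp
  [162,176): 14 bp
  [176,178): 2 bp
  [178,193): 15 bp
  [193,215): 22 bp
  [215,221): 6 bp

[2,3,4,6,6,6,9,10,14,14,14,15,16,19,22,29,32]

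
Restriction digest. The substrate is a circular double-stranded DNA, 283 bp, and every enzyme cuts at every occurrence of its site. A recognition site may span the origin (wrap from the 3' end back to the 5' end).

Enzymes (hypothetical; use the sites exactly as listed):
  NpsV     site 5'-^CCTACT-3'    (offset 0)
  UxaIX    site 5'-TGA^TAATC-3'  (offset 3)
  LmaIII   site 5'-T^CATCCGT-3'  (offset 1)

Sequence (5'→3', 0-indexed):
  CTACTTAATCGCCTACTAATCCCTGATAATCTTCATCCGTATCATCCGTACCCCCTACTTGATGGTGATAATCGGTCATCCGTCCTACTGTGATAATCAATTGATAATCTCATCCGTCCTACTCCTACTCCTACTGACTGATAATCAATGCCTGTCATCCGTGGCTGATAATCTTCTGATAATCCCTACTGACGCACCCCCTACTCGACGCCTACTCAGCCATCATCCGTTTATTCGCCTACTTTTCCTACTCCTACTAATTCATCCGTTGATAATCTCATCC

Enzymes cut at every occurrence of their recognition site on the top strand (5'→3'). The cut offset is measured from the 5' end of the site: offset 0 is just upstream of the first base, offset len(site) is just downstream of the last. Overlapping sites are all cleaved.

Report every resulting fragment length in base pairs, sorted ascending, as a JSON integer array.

[5,6,6,6,6,7,7,7,8,9,9,10,10,10,10,11,11,11,11,12,12,13,13,14,14,15,15,15]

Scan for sites:
  NpsV (CCTACT, off=0): starts [11, 53, 83, 117, 123, 129, 184, 199, 210, 237, 246, 252, 282] → cuts [11, 53, 83, 117, 123, 129, 184, 199, 210, 237, 246, 252, 282]
  UxaIX (TGATAATC, off=3): starts [23, 65, 90, 101, 138, 165, 176, 269] → cuts [26, 68, 93, 104, 141, 168, 179, 272]
  LmaIII (TCATCCGT, off=1): starts [32, 41, 75, 109, 154, 222, 261] → cuts [33, 42, 76, 110, 155, 223, 262]

All cut coordinates (distinct, sorted): [11, 26, 33, 42, 53, 68, 76, 83, 93, 104, 110, 117, 123, 129, 141, 155, 168, 179, 184, 199, 210, 223, 237, 246, 252, 262, 272, 282]

Fragments:
  11→26: 15 bp
  26→33: 7 bp
  33→42: 9 bp
  42→53: 11 bp
  53→68: 15 bp
  68→76: 8 bp
  76→83: 7 bp
  83→93: 10 bp
  93→104: 11 bp
  104→110: 6 bp
  110→117: 7 bp
  117→123: 6 bp
  123→129: 6 bp
  129→141: 12 bp
  141→155: 14 bp
  155→168: 13 bp
  168→179: 11 bp
  179→184: 5 bp
  184→199: 15 bp
  199→210: 11 bp
  210→223: 13 bp
  223→237: 14 bp
  237→246: 9 bp
  246→252: 6 bp
  252→262: 10 bp
  262→272: 10 bp
  272→282: 10 bp
  282→11 (wrap): 283-282+11 = 12 bp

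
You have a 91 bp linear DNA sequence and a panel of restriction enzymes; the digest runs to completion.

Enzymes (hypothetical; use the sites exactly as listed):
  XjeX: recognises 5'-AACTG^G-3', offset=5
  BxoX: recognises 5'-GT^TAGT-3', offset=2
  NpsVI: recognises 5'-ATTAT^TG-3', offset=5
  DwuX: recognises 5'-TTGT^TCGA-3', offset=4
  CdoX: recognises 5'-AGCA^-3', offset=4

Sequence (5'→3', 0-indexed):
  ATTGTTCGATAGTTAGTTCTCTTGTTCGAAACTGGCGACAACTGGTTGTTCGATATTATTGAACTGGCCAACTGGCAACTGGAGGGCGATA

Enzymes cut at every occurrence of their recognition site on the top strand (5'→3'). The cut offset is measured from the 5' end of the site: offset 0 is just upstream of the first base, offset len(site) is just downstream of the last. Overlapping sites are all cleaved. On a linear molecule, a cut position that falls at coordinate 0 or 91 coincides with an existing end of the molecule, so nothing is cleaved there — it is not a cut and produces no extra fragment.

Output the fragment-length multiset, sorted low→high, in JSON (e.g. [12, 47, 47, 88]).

[5,5,7,7,8,8,9,10,10,10,12]

Site scan:
  XjeX (AACTGG, off=5): starts [29, 39, 61, 69, 76] → cuts [34, 44, 66, 74, 81]
  BxoX (GTTAGT, off=2): starts [11] → cuts [13]
  NpsVI (ATTATTG, off=5): starts [54] → cuts [59]
  DwuX (TTGTTCGA, off=4): starts [1, 21, 45] → cuts [5, 25, 49]
  CdoX (AGCA, off=4): no sites

Pooled cuts: [5, 13, 25, 34, 44, 49, 59, 66, 74, 81]

Fragments:
  [0,5): 5 bp
  [5,13): 8 bp
  [13,25): 12 bp
  [25,34): 9 bp
  [34,44): 10 bp
  [44,49): 5 bp
  [49,59): 10 bp
  [59,66): 7 bp
  [66,74): 8 bp
  [74,81): 7 bp
  [81,91): 10 bp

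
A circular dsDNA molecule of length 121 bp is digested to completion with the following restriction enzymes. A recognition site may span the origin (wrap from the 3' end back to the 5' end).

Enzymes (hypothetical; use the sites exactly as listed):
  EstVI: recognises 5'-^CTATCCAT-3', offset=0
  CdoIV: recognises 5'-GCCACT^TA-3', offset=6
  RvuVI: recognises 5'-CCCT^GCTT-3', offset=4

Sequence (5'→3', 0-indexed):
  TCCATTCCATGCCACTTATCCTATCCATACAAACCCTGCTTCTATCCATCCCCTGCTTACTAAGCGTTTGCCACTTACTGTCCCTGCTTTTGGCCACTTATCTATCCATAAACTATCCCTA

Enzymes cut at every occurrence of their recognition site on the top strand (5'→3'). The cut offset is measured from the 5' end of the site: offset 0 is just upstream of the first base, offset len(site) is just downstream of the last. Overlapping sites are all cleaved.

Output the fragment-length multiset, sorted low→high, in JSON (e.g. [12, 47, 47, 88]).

Scan for sites:
  EstVI (CTATCCAT, off=0): starts [20, 41, 101, 118] → cuts [20, 41, 101, 118]
  CdoIV (GCCACTTA, off=6): starts [10, 69, 92] → cuts [16, 75, 98]
  RvuVI (CCCTGCTT, off=4): starts [33, 50, 81] → cuts [37, 54, 85]

Pooled cuts: [16, 20, 37, 41, 54, 75, 85, 98, 101, 118]

Fragments:
  16→20: 4 bp
  20→37: 17 bp
  37→41: 4 bp
  41→54: 13 bp
  54→75: 21 bp
  75→85: 10 bp
  85→98: 13 bp
  98→101: 3 bp
  101→118: 17 bp
  118→16 (wrap): 121-118+16 = 19 bp

[3,4,4,10,13,13,17,17,19,21]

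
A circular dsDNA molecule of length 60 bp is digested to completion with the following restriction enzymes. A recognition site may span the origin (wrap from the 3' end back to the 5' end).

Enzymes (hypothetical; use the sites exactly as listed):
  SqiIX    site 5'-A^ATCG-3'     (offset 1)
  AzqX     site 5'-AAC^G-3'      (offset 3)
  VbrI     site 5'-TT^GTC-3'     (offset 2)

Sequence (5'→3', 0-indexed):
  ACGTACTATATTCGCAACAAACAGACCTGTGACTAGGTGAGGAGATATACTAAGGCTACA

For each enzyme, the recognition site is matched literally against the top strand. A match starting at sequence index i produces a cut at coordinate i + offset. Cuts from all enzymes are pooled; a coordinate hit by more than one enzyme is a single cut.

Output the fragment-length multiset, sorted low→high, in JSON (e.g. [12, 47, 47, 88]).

[60]

Scan for sites:
  SqiIX (AATCG, off=1): no sites
  AzqX AACG/3: at [59] ⇒ [2]
  VbrI (TTGTC, off=2): no sites

All cut coordinates (distinct, sorted): [2]

Fragments:
  2→2 (wrap): 60-2+2 = 60 bp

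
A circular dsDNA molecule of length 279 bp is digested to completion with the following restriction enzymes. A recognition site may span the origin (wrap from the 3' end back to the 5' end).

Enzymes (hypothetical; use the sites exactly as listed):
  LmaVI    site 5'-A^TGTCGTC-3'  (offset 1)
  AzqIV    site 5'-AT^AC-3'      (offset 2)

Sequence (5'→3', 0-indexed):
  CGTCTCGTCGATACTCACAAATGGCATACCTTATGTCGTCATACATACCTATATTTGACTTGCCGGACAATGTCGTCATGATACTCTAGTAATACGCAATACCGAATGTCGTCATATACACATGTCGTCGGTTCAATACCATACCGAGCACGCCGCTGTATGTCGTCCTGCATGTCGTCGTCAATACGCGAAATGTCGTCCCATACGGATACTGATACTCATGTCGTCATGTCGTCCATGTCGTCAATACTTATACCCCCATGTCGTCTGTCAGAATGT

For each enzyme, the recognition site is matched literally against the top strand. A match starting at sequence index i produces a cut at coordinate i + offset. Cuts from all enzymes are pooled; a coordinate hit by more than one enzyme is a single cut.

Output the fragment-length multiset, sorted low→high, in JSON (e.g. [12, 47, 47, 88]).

Scan for sites:
  LmaVI ATGTCGTC/1: at [32, 69, 105, 121, 159, 171, 192, 220, 228, 237, 260, 275] ⇒ [33, 70, 106, 122, 160, 172, 193, 221, 229, 238, 261, 276]
  AzqIV ATAC/2: at [10, 25, 40, 44, 80, 91, 98, 115, 135, 140, 183, 202, 208, 214, 246, 252] ⇒ [12, 27, 42, 46, 82, 93, 100, 117, 137, 142, 185, 204, 210, 216, 248, 254]

Pooled cuts: [12, 27, 33, 42, 46, 70, 82, 93, 100, 106, 117, 122, 137, 142, 160, 172, 185, 193, 204, 210, 216, 221, 229, 238, 248, 254, 261, 276]

Fragment lengths:
  12→27: 15 bp
  27→33: 6 bp
  33→42: 9 bp
  42→46: 4 bp
  46→70: 24 bp
  70→82: 12 bp
  82→93: 11 bp
  93→100: 7 bp
  100→106: 6 bp
  106→117: 11 bp
  117→122: 5 bp
  122→137: 15 bp
  137→142: 5 bp
  142→160: 18 bp
  160→172: 12 bp
  172→185: 13 bp
  185→193: 8 bp
  193→204: 11 bp
  204→210: 6 bp
  210→216: 6 bp
  216→221: 5 bp
  221→229: 8 bp
  229→238: 9 bp
  238→248: 10 bp
  248→254: 6 bp
  254→261: 7 bp
  261→276: 15 bp
  276→12 (wrap): 279-276+12 = 15 bp

[4,5,5,5,6,6,6,6,6,7,7,8,8,9,9,10,11,11,11,12,12,13,15,15,15,15,18,24]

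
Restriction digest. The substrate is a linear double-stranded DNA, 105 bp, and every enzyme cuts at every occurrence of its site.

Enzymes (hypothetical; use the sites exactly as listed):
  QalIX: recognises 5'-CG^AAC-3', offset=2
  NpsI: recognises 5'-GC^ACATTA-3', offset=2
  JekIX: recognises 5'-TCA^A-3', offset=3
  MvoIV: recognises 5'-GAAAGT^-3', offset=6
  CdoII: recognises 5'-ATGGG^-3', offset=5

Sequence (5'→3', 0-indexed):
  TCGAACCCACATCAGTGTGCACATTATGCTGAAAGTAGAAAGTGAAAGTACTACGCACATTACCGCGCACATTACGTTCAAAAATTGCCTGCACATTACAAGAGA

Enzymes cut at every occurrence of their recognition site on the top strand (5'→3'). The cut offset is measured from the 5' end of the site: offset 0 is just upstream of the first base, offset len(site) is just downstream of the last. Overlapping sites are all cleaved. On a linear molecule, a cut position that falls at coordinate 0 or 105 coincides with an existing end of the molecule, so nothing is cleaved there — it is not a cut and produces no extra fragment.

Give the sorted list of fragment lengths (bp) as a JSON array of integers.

[3,6,7,7,12,12,12,13,16,17]

Per-enzyme occurrences:
  QalIX CGAAC/2: at [1] ⇒ [3]
  NpsI GCACATTA/2: at [18, 54, 66, 90] ⇒ [20, 56, 68, 92]
  JekIX TCAA/3: at [77] ⇒ [80]
  MvoIV GAAAGT/6: at [30, 37, 43] ⇒ [36, 43, 49]
  CdoII (ATGGG, off=5): no sites

Pooled cuts: [3, 20, 36, 43, 49, 56, 68, 80, 92]

Fragments:
  [0,3): 3 bp
  [3,20): 17 bp
  [20,36): 16 bp
  [36,43): 7 bp
  [43,49): 6 bp
  [49,56): 7 bp
  [56,68): 12 bp
  [68,80): 12 bp
  [80,92): 12 bp
  [92,105): 13 bp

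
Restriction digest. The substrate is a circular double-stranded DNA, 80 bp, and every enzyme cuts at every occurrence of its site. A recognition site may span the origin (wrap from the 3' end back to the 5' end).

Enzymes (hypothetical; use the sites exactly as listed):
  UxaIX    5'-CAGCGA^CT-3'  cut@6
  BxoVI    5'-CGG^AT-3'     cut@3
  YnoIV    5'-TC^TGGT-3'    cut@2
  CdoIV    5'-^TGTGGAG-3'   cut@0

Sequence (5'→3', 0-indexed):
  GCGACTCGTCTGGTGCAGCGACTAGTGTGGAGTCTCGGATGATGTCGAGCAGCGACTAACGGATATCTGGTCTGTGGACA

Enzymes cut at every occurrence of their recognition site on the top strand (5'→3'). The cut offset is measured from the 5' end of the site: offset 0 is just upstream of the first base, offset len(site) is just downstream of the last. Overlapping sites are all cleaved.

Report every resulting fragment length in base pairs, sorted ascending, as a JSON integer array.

[4,5,6,7,11,13,17,17]

Per-enzyme occurrences:
  UxaIX (CAGCGACT, off=6): starts [15, 49, 78] → cuts [4, 21, 55]
  BxoVI (CGGAT, off=3): starts [35, 59] → cuts [38, 62]
  YnoIV (TCTGGT, off=2): starts [8, 65] → cuts [10, 67]
  CdoIV (TGTGGAG, off=0): starts [25] → cuts [25]

Pooled cuts: [4, 10, 21, 25, 38, 55, 62, 67]

Fragments:
  4→10: 6 bp
  10→21: 11 bp
  21→25: 4 bp
  25→38: 13 bp
  38→55: 17 bp
  55→62: 7 bp
  62→67: 5 bp
  67→4 (wrap): 80-67+4 = 17 bp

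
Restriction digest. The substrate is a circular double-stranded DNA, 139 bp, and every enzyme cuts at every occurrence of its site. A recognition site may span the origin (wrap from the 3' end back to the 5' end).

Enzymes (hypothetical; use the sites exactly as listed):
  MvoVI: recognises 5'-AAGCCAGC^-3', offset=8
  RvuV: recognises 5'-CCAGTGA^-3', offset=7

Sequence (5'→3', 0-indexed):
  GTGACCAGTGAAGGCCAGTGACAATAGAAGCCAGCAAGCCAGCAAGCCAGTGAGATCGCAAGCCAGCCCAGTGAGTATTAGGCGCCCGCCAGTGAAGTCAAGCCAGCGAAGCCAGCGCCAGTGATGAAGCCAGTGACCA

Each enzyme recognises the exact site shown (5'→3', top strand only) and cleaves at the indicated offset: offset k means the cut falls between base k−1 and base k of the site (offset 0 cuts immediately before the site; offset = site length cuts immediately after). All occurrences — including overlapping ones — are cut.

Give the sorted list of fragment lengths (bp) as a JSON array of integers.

[7,7,7,8,8,9,10,10,12,12,14,14,21]

Scan for sites:
  MvoVI (AAGCCAGC, off=8): starts [27, 35, 59, 99, 108] → cuts [35, 43, 67, 107, 116]
  RvuV (CCAGTGA, off=7): starts [4, 14, 46, 67, 88, 117, 129, 136] → cuts [4, 11, 21, 53, 74, 95, 124, 136]

Pooled cuts: [4, 11, 21, 35, 43, 53, 67, 74, 95, 107, 116, 124, 136]

Fragments:
  4→11: 7 bp
  11→21: 10 bp
  21→35: 14 bp
  35→43: 8 bp
  43→53: 10 bp
  53→67: 14 bp
  67→74: 7 bp
  74→95: 21 bp
  95→107: 12 bp
  107→116: 9 bp
  116→124: 8 bp
  124→136: 12 bp
  136→4 (wrap): 139-136+4 = 7 bp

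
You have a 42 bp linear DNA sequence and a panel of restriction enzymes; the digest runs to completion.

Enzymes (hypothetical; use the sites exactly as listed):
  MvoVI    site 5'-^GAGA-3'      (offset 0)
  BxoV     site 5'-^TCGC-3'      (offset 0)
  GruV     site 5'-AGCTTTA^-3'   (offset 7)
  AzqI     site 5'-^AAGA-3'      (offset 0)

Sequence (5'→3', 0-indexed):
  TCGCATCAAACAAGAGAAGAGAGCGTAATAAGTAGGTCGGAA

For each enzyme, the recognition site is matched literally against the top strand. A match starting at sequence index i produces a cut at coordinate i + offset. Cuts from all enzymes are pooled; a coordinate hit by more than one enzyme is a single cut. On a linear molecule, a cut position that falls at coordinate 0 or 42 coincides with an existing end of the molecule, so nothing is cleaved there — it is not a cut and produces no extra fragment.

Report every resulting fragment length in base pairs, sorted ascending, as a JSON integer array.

Site scan:
  MvoVI (GAGA, off=0): starts [13, 18] → cuts [13, 18]
  BxoV (TCGC, off=0): starts [0] → cuts [] (position 0 is a terminus of the linear molecule — no cut)
  GruV (AGCTTTA, off=7): no sites
  AzqI (AAGA, off=0): starts [11, 16] → cuts [11, 16]

All cut coordinates (distinct, sorted): [11, 13, 16, 18]

Fragments:
  [0,11): 11 bp
  [11,13): 2 bp
  [13,16): 3 bp
  [16,18): 2 bp
  [18,42): 24 bp

[2,2,3,11,24]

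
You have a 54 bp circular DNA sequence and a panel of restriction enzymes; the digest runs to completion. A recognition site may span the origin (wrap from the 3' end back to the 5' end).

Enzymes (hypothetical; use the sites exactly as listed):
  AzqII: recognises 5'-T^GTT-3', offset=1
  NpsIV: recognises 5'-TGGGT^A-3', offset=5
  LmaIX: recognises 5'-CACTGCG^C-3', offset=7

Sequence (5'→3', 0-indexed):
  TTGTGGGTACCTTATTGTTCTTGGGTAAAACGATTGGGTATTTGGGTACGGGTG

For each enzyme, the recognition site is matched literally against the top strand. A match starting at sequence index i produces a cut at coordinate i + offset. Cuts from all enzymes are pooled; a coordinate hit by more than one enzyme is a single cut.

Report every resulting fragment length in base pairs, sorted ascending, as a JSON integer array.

[6,8,8,9,10,13]

Per-enzyme occurrences:
  AzqII (TGTT, off=1): starts [15, 52] → cuts [16, 53]
  NpsIV (TGGGTA, off=5): starts [3, 21, 34, 42] → cuts [8, 26, 39, 47]
  LmaIX (CACTGCGC, off=7): no sites

Pooled cuts: [8, 16, 26, 39, 47, 53]

Fragment lengths:
  8→16: 8 bp
  16→26: 10 bp
  26→39: 13 bp
  39→47: 8 bp
  47→53: 6 bp
  53→8 (wrap): 54-53+8 = 9 bp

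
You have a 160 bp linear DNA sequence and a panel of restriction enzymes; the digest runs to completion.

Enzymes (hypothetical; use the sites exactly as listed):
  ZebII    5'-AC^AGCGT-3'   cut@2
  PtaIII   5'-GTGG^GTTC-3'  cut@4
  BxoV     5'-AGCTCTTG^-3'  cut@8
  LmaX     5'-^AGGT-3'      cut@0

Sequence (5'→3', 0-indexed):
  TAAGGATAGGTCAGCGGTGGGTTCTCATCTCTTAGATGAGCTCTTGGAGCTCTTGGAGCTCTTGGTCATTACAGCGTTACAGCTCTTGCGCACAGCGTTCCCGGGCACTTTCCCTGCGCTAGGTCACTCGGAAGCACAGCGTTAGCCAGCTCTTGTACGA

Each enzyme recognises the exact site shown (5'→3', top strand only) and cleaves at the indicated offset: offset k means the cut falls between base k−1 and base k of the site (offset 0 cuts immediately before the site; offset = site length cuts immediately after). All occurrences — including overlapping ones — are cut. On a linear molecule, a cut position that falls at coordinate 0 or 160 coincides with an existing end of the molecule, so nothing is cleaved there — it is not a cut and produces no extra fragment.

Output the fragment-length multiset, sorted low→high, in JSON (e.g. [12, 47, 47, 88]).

Scan for sites:
  ZebII (ACAGCGT, off=2): starts [70, 91, 135] → cuts [72, 93, 137]
  PtaIII (GTGGGTTC, off=4): starts [16] → cuts [20]
  BxoV (AGCTCTTG, off=8): starts [38, 47, 56, 80, 147] → cuts [46, 55, 64, 88, 155]
  LmaX (AGGT, off=0): starts [7, 120] → cuts [7, 120]

All cut coordinates (distinct, sorted): [7, 20, 46, 55, 64, 72, 88, 93, 120, 137, 155]

Fragment lengths:
  [0,7): 7 bp
  [7,20): 13 bp
  [20,46): 26 bp
  [46,55): 9 bp
  [55,64): 9 bp
  [64,72): 8 bp
  [72,88): 16 bp
  [88,93): 5 bp
  [93,120): 27 bp
  [120,137): 17 bp
  [137,155): 18 bp
  [155,160): 5 bp

[5,5,7,8,9,9,13,16,17,18,26,27]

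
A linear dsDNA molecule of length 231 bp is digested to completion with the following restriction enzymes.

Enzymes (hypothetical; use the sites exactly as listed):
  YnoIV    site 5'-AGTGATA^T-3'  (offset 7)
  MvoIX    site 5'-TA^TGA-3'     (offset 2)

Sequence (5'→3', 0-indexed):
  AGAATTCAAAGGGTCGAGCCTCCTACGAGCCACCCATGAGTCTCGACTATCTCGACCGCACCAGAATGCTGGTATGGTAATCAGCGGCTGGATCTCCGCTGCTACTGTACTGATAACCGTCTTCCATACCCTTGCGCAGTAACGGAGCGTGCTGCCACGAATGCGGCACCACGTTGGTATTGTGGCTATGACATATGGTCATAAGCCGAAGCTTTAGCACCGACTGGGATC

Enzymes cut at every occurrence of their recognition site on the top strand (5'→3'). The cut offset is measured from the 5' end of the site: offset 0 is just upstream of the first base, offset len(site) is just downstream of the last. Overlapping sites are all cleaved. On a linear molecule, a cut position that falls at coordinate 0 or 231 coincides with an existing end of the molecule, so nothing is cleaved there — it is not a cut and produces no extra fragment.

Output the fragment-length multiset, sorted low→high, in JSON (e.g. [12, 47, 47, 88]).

[43,188]

Scan for sites:
  YnoIV (AGTGATAT, off=7): no sites
  MvoIX TATGA/2: at [186] ⇒ [188]

Pooled cuts: [188]

Fragments:
  [0,188): 188 bp
  [188,231): 43 bp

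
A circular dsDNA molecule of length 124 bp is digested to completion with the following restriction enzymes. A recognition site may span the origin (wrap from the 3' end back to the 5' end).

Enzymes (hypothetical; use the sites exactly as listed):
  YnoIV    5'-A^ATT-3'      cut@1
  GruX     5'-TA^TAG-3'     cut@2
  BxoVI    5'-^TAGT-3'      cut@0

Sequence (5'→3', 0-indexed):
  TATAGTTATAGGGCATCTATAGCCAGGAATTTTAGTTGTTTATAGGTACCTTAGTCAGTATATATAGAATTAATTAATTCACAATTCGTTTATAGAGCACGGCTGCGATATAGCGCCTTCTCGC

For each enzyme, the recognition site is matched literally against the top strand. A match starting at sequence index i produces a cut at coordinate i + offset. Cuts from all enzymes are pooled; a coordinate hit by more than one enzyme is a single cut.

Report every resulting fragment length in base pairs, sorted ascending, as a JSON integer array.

Per-enzyme occurrences:
  YnoIV (AATT, off=1): starts [27, 67, 71, 75, 82] → cuts [28, 68, 72, 76, 83]
  GruX (TATAG, off=2): starts [0, 6, 17, 40, 62, 90, 108] → cuts [2, 8, 19, 42, 64, 92, 110]
  BxoVI (TAGT, off=0): starts [2, 32, 51] → cuts [2, 32, 51]

Pooled cuts: [2, 8, 19, 28, 32, 42, 51, 64, 68, 72, 76, 83, 92, 110]

Fragments:
  2→8: 6 bp
  8→19: 11 bp
  19→28: 9 bp
  28→32: 4 bp
  32→42: 10 bp
  42→51: 9 bp
  51→64: 13 bp
  64→68: 4 bp
  68→72: 4 bp
  72→76: 4 bp
  76→83: 7 bp
  83→92: 9 bp
  92→110: 18 bp
  110→2 (wrap): 124-110+2 = 16 bp

[4,4,4,4,6,7,9,9,9,10,11,13,16,18]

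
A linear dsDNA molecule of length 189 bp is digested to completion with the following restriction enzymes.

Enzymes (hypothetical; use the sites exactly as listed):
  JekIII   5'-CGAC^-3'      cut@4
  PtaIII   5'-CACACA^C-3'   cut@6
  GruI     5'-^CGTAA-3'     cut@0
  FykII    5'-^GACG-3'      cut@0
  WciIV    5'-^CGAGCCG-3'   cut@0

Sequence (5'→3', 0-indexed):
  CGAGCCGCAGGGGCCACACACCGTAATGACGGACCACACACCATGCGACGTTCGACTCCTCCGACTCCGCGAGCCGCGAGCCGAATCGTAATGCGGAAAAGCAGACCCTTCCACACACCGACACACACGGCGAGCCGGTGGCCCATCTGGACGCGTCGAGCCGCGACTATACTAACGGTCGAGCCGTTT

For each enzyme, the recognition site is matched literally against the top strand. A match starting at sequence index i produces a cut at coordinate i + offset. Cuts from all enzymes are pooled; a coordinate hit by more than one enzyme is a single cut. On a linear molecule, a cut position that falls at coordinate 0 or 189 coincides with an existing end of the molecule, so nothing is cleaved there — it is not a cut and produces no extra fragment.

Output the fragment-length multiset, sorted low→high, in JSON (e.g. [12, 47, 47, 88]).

[1,3,3,4,5,5,6,6,7,7,7,9,10,10,11,12,13,19,20,31]

Site scan:
  JekIII (CGAC, off=4): starts [45, 52, 61, 118, 163] → cuts [49, 56, 65, 122, 167]
  PtaIII (CACACAC, off=6): starts [14, 34, 111, 121] → cuts [20, 40, 117, 127]
  GruI (CGTAA, off=0): starts [21, 86] → cuts [21, 86]
  FykII (GACG, off=0): starts [27, 46, 149] → cuts [27, 46, 149]
  WciIV (CGAGCCG, off=0): starts [0, 69, 76, 130, 156, 179] → cuts [69, 76, 130, 156, 179] (position 0 is a terminus of the linear molecule — no cut)

Pooled cuts: [20, 21, 27, 40, 46, 49, 56, 65, 69, 76, 86, 117, 122, 127, 130, 149, 156, 167, 179]

Fragment lengths:
  [0,20): 20 bp
  [20,21): 1 bp
  [21,27): 6 bp
  [27,40): 13 bp
  [40,46): 6 bp
  [46,49): 3 bp
  [49,56): 7 bp
  [56,65): 9 bp
  [65,69): 4 bp
  [69,76): 7 bp
  [76,86): 10 bp
  [86,117): 31 bp
  [117,122): 5 bp
  [122,127): 5 bp
  [127,130): 3 bp
  [130,149): 19 bp
  [149,156): 7 bp
  [156,167): 11 bp
  [167,179): 12 bp
  [179,189): 10 bp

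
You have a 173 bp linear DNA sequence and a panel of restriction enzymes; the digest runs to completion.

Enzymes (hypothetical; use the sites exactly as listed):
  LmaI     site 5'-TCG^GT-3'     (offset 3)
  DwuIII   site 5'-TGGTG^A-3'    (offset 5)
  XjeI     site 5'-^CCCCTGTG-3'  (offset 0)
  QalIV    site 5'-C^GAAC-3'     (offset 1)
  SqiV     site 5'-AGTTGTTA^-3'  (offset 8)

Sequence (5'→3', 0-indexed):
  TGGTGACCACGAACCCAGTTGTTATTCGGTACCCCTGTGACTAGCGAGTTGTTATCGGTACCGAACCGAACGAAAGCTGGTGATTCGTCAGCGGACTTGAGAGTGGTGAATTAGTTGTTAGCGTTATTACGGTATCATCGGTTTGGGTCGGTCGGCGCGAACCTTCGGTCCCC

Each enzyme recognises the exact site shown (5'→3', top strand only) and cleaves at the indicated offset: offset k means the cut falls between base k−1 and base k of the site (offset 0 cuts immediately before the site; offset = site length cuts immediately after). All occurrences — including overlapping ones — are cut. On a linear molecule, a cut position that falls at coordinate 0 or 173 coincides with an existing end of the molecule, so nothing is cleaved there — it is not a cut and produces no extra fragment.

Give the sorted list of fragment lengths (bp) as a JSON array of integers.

Scan for sites:
  LmaI (TCGGT, off=3): starts [25, 54, 137, 147, 164] → cuts [28, 57, 140, 150, 167]
  DwuIII (TGGTGA, off=5): starts [0, 77, 103] → cuts [5, 82, 108]
  XjeI (CCCCTGTG, off=0): starts [31] → cuts [31]
  QalIV (CGAAC, off=1): starts [9, 61, 66, 157] → cuts [10, 62, 67, 158]
  SqiV (AGTTGTTA, off=8): starts [16, 46, 112] → cuts [24, 54, 120]

All cut coordinates (distinct, sorted): [5, 10, 24, 28, 31, 54, 57, 62, 67, 82, 108, 120, 140, 150, 158, 167]

Fragments:
  [0,5): 5 bp
  [5,10): 5 bp
  [10,24): 14 bp
  [24,28): 4 bp
  [28,31): 3 bp
  [31,54): 23 bp
  [54,57): 3 bp
  [57,62): 5 bp
  [62,67): 5 bp
  [67,82): 15 bp
  [82,108): 26 bp
  [108,120): 12 bp
  [120,140): 20 bp
  [140,150): 10 bp
  [150,158): 8 bp
  [158,167): 9 bp
  [167,173): 6 bp

[3,3,4,5,5,5,5,6,8,9,10,12,14,15,20,23,26]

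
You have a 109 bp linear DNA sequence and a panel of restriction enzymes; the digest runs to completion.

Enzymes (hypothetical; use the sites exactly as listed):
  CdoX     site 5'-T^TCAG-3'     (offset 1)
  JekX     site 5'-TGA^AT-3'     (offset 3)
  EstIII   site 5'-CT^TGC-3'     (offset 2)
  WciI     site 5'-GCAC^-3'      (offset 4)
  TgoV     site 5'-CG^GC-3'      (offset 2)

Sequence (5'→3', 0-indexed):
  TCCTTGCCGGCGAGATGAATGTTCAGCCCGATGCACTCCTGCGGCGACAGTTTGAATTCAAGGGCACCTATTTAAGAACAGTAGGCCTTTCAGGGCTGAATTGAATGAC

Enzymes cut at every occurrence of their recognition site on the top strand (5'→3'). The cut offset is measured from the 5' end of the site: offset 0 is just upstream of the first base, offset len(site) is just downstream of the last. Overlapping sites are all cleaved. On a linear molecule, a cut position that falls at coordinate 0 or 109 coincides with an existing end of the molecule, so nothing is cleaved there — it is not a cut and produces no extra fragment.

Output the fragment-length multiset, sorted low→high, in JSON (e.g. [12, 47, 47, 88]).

Per-enzyme occurrences:
  CdoX TTCAG/1: at [21, 88] ⇒ [22, 89]
  JekX TGAAT/3: at [15, 52, 96, 101] ⇒ [18, 55, 99, 104]
  EstIII CTTGC/2: at [2] ⇒ [4]
  WciI GCAC/4: at [32, 63] ⇒ [36, 67]
  TgoV CGGC/2: at [7, 41] ⇒ [9, 43]

Pooled cuts: [4, 9, 18, 22, 36, 43, 55, 67, 89, 99, 104]

Fragment lengths:
  [0,4): 4 bp
  [4,9): 5 bp
  [9,18): 9 bp
  [18,22): 4 bp
  [22,36): 14 bp
  [36,43): 7 bp
  [43,55): 12 bp
  [55,67): 12 bp
  [67,89): 22 bp
  [89,99): 10 bp
  [99,104): 5 bp
  [104,109): 5 bp

[4,4,5,5,5,7,9,10,12,12,14,22]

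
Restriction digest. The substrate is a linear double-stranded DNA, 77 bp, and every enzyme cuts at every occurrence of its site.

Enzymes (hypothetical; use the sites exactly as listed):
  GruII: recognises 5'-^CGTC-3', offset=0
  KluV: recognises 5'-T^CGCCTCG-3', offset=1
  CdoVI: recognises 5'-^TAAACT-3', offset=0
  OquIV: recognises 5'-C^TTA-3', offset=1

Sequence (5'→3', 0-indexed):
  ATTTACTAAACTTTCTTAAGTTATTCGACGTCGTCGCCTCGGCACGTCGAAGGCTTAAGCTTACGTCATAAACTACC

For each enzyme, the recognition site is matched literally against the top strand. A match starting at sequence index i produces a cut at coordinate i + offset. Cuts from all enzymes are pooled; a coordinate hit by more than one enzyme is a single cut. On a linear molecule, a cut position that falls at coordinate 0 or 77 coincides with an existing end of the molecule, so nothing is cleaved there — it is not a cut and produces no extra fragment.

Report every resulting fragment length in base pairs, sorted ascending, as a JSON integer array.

[3,3,3,5,6,6,9,9,10,10,13]

Scan for sites:
  GruII (CGTC, off=0): starts [28, 31, 44, 63] → cuts [28, 31, 44, 63]
  KluV (TCGCCTCG, off=1): starts [33] → cuts [34]
  CdoVI (TAAACT, off=0): starts [6, 68] → cuts [6, 68]
  OquIV (CTTA, off=1): starts [14, 53, 59] → cuts [15, 54, 60]

Pooled cuts: [6, 15, 28, 31, 34, 44, 54, 60, 63, 68]

Fragment lengths:
  [0,6): 6 bp
  [6,15): 9 bp
  [15,28): 13 bp
  [28,31): 3 bp
  [31,34): 3 bp
  [34,44): 10 bp
  [44,54): 10 bp
  [54,60): 6 bp
  [60,63): 3 bp
  [63,68): 5 bp
  [68,77): 9 bp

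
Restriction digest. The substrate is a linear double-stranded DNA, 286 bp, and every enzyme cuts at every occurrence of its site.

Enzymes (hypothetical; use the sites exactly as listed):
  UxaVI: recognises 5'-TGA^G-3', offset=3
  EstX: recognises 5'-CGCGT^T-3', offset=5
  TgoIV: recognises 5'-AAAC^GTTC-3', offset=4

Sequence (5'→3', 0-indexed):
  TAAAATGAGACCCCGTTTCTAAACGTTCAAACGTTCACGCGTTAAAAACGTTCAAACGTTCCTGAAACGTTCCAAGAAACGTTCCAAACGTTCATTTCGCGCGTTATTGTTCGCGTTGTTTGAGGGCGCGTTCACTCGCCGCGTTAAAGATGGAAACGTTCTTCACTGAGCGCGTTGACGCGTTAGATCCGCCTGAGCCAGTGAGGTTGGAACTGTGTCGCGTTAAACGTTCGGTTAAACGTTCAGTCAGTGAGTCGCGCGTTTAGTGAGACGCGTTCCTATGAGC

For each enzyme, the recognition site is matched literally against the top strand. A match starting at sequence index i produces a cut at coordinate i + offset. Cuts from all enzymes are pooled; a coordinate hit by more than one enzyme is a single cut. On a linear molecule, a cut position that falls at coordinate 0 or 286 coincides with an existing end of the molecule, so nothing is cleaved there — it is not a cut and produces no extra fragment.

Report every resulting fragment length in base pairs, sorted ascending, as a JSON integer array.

[2,5,6,7,7,7,7,8,8,8,8,8,8,8,9,9,10,11,12,12,12,12,13,13,13,13,15,16,19]

Per-enzyme occurrences:
  UxaVI TGAG/3: at [5, 120, 166, 193, 201, 250, 266, 281] ⇒ [8, 123, 169, 196, 204, 253, 269, 284]
  EstX CGCGTT/5: at [37, 99, 111, 126, 139, 170, 178, 218, 257, 271] ⇒ [42, 104, 116, 131, 144, 175, 183, 223, 262, 276]
  TgoIV AAACGTTC/4: at [20, 28, 45, 53, 64, 76, 85, 153, 224, 236] ⇒ [24, 32, 49, 57, 68, 80, 89, 157, 228, 240]

Pooled cuts: [8, 24, 32, 42, 49, 57, 68, 80, 89, 104, 116, 123, 131, 144, 157, 169, 175, 183, 196, 204, 223, 228, 240, 253, 262, 269, 276, 284]

Fragments:
  [0,8): 8 bp
  [8,24): 16 bp
  [24,32): 8 bp
  [32,42): 10 bp
  [42,49): 7 bp
  [49,57): 8 bp
  [57,68): 11 bp
  [68,80): 12 bp
  [80,89): 9 bp
  [89,104): 15 bp
  [104,116): 12 bp
  [116,123): 7 bp
  [123,131): 8 bp
  [131,144): 13 bp
  [144,157): 13 bp
  [157,169): 12 bp
  [169,175): 6 bp
  [175,183): 8 bp
  [183,196): 13 bp
  [196,204): 8 bp
  [204,223): 19 bp
  [223,228): 5 bp
  [228,240): 12 bp
  [240,253): 13 bp
  [253,262): 9 bp
  [262,269): 7 bp
  [269,276): 7 bp
  [276,284): 8 bp
  [284,286): 2 bp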